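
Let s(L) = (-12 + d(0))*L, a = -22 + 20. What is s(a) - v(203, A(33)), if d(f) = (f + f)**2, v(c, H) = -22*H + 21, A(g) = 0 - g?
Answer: -723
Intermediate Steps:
A(g) = -g
v(c, H) = 21 - 22*H
d(f) = 4*f**2 (d(f) = (2*f)**2 = 4*f**2)
a = -2
s(L) = -12*L (s(L) = (-12 + 4*0**2)*L = (-12 + 4*0)*L = (-12 + 0)*L = -12*L)
s(a) - v(203, A(33)) = -12*(-2) - (21 - (-22)*33) = 24 - (21 - 22*(-33)) = 24 - (21 + 726) = 24 - 1*747 = 24 - 747 = -723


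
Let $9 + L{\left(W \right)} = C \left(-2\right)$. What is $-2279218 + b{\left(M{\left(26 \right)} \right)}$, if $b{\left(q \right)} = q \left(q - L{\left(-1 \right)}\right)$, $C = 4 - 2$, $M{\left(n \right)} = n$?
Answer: $-2278204$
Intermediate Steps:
$C = 2$ ($C = 4 - 2 = 2$)
$L{\left(W \right)} = -13$ ($L{\left(W \right)} = -9 + 2 \left(-2\right) = -9 - 4 = -13$)
$b{\left(q \right)} = q \left(13 + q\right)$ ($b{\left(q \right)} = q \left(q - -13\right) = q \left(q + 13\right) = q \left(13 + q\right)$)
$-2279218 + b{\left(M{\left(26 \right)} \right)} = -2279218 + 26 \left(13 + 26\right) = -2279218 + 26 \cdot 39 = -2279218 + 1014 = -2278204$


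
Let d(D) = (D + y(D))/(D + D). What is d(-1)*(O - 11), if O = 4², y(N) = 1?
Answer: 0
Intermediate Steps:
O = 16
d(D) = (1 + D)/(2*D) (d(D) = (D + 1)/(D + D) = (1 + D)/((2*D)) = (1 + D)*(1/(2*D)) = (1 + D)/(2*D))
d(-1)*(O - 11) = ((½)*(1 - 1)/(-1))*(16 - 11) = ((½)*(-1)*0)*5 = 0*5 = 0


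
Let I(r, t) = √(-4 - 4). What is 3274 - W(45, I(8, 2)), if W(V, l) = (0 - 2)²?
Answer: 3270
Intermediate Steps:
I(r, t) = 2*I*√2 (I(r, t) = √(-8) = 2*I*√2)
W(V, l) = 4 (W(V, l) = (-2)² = 4)
3274 - W(45, I(8, 2)) = 3274 - 1*4 = 3274 - 4 = 3270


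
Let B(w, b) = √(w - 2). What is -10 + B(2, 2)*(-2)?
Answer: -10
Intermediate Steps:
B(w, b) = √(-2 + w)
-10 + B(2, 2)*(-2) = -10 + √(-2 + 2)*(-2) = -10 + √0*(-2) = -10 + 0*(-2) = -10 + 0 = -10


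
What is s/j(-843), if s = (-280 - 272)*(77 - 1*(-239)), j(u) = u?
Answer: 58144/281 ≈ 206.92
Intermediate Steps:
s = -174432 (s = -552*(77 + 239) = -552*316 = -174432)
s/j(-843) = -174432/(-843) = -174432*(-1/843) = 58144/281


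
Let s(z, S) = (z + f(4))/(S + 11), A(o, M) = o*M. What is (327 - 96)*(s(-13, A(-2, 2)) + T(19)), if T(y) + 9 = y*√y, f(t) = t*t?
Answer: -1980 + 4389*√19 ≈ 17151.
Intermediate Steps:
f(t) = t²
A(o, M) = M*o
s(z, S) = (16 + z)/(11 + S) (s(z, S) = (z + 4²)/(S + 11) = (z + 16)/(11 + S) = (16 + z)/(11 + S))
T(y) = -9 + y^(3/2) (T(y) = -9 + y*√y = -9 + y^(3/2))
(327 - 96)*(s(-13, A(-2, 2)) + T(19)) = (327 - 96)*((16 - 13)/(11 + 2*(-2)) + (-9 + 19^(3/2))) = 231*(3/(11 - 4) + (-9 + 19*√19)) = 231*(3/7 + (-9 + 19*√19)) = 231*(-60/7 + 19*√19) = -1980 + 4389*√19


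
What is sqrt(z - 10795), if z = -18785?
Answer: 2*I*sqrt(7395) ≈ 171.99*I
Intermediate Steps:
sqrt(z - 10795) = sqrt(-18785 - 10795) = sqrt(-29580) = 2*I*sqrt(7395)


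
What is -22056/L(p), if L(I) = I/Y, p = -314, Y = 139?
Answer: 1532892/157 ≈ 9763.6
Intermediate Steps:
L(I) = I/139
-22056/L(p) = -22056/((1/139)*(-314)) = -22056/(-314/139) = -22056*(-139/314) = 1532892/157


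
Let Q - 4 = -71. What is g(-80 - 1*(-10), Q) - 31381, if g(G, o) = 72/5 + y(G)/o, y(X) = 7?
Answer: -10507846/335 ≈ -31367.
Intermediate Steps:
Q = -67 (Q = 4 - 71 = -67)
g(G, o) = 72/5 + 7/o
g(-80 - 1*(-10), Q) - 31381 = (72/5 + 7/(-67)) - 31381 = (72/5 + 7*(-1/67)) - 31381 = (72/5 - 7/67) - 31381 = 4789/335 - 31381 = -10507846/335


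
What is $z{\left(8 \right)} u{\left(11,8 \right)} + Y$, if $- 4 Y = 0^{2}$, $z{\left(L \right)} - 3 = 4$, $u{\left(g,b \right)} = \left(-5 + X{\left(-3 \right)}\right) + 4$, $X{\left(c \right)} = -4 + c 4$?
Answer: $-119$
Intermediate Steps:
$X{\left(c \right)} = -4 + 4 c$
$u{\left(g,b \right)} = -17$ ($u{\left(g,b \right)} = \left(-5 + \left(-4 + 4 \left(-3\right)\right)\right) + 4 = \left(-5 - 16\right) + 4 = -21 + 4 = -17$)
$z{\left(L \right)} = 7$ ($z{\left(L \right)} = 3 + 4 = 7$)
$Y = 0$ ($Y = - \frac{0^{2}}{4} = \left(- \frac{1}{4}\right) 0 = 0$)
$z{\left(8 \right)} u{\left(11,8 \right)} + Y = 7 \left(-17\right) + 0 = -119 + 0 = -119$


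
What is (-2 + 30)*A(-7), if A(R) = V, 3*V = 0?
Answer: 0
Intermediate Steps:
V = 0 (V = (1/3)*0 = 0)
A(R) = 0
(-2 + 30)*A(-7) = (-2 + 30)*0 = 28*0 = 0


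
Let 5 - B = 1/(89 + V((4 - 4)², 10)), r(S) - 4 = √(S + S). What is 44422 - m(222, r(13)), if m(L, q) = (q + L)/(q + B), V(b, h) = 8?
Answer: 457835503/10315 + 40837*√26/10315 ≈ 44406.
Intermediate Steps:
r(S) = 4 + √2*√S (r(S) = 4 + √(S + S) = 4 + √(2*S) = 4 + √2*√S)
B = 484/97 (B = 5 - 1/(89 + 8) = 5 - 1/97 = 484/97 ≈ 4.9897)
m(L, q) = (L + q)/(484/97 + q) (m(L, q) = (q + L)/(q + 484/97) = (L + q)/(484/97 + q))
44422 - m(222, r(13)) = 44422 - 97*(222 + (4 + √2*√13))/(484 + 97*(4 + √2*√13)) = 44422 - 97*(222 + (4 + √26))/(484 + 97*(4 + √26)) = 44422 - 97*(226 + √26)/(484 + (388 + 97*√26)) = 44422 - 97*(226 + √26)/(872 + 97*√26)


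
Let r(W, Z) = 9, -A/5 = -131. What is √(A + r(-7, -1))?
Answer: 2*√166 ≈ 25.768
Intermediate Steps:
A = 655 (A = -5*(-131) = 655)
√(A + r(-7, -1)) = √(655 + 9) = √664 = 2*√166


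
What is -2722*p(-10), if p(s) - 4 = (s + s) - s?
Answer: 16332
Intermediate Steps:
p(s) = 4 + s (p(s) = 4 + ((s + s) - s) = 4 + (2*s - s) = 4 + s)
-2722*p(-10) = -2722*(4 - 10) = -2722*(-6) = 16332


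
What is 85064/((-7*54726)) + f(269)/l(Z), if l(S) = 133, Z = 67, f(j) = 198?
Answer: 658538/519897 ≈ 1.2667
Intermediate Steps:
85064/((-7*54726)) + f(269)/l(Z) = 85064/((-7*54726)) + 198/133 = 85064/(-383082) + 198*(1/133) = 85064*(-1/383082) + 198/133 = -868/3909 + 198/133 = 658538/519897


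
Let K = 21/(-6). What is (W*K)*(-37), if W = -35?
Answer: -9065/2 ≈ -4532.5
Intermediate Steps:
K = -7/2 (K = 21*(-⅙) = -7/2 ≈ -3.5000)
(W*K)*(-37) = -35*(-7/2)*(-37) = (245/2)*(-37) = -9065/2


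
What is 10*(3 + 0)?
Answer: 30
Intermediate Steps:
10*(3 + 0) = 10*3 = 30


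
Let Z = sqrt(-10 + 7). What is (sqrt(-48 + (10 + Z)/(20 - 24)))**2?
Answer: -101/2 - I*sqrt(3)/4 ≈ -50.5 - 0.43301*I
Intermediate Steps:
Z = I*sqrt(3) (Z = sqrt(-3) = I*sqrt(3) ≈ 1.732*I)
(sqrt(-48 + (10 + Z)/(20 - 24)))**2 = (sqrt(-48 + (10 + I*sqrt(3))/(20 - 24)))**2 = (sqrt(-48 + (10 + I*sqrt(3))/(-4)))**2 = (sqrt(-48 + (10 + I*sqrt(3))*(-1/4)))**2 = (sqrt(-48 + (-5/2 - I*sqrt(3)/4)))**2 = (sqrt(-101/2 - I*sqrt(3)/4))**2 = -101/2 - I*sqrt(3)/4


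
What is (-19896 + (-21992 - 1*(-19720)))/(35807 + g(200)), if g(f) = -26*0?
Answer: -22168/35807 ≈ -0.61910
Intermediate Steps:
g(f) = 0
(-19896 + (-21992 - 1*(-19720)))/(35807 + g(200)) = (-19896 + (-21992 - 1*(-19720)))/(35807 + 0) = (-19896 + (-21992 + 19720))/35807 = (-19896 - 2272)*(1/35807) = -22168*1/35807 = -22168/35807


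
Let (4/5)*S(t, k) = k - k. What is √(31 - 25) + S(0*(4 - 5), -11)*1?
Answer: √6 ≈ 2.4495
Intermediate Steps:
S(t, k) = 0 (S(t, k) = 5*(k - k)/4 = (5/4)*0 = 0)
√(31 - 25) + S(0*(4 - 5), -11)*1 = √(31 - 25) + 0*1 = √6 + 0 = √6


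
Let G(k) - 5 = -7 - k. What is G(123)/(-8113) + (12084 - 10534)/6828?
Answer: 6714325/27697782 ≈ 0.24241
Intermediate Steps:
G(k) = -2 - k (G(k) = 5 + (-7 - k) = -2 - k)
G(123)/(-8113) + (12084 - 10534)/6828 = (-2 - 1*123)/(-8113) + (12084 - 10534)/6828 = (-2 - 123)*(-1/8113) + 1550*(1/6828) = -125*(-1/8113) + 775/3414 = 125/8113 + 775/3414 = 6714325/27697782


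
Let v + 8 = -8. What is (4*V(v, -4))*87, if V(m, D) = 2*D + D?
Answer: -4176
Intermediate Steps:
v = -16 (v = -8 - 8 = -16)
V(m, D) = 3*D
(4*V(v, -4))*87 = (4*(3*(-4)))*87 = (4*(-12))*87 = -48*87 = -4176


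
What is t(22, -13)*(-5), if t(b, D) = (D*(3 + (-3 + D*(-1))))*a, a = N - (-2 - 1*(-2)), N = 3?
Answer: 2535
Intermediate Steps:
a = 3 (a = 3 - (-2 - 1*(-2)) = 3 - (-2 + 2) = 3 - 1*0 = 3 + 0 = 3)
t(b, D) = -3*D² (t(b, D) = (D*(3 + (-3 + D*(-1))))*3 = (D*(3 + (-3 - D)))*3 = (D*(-D))*3 = -D²*3 = -3*D²)
t(22, -13)*(-5) = -3*(-13)²*(-5) = -3*169*(-5) = -507*(-5) = 2535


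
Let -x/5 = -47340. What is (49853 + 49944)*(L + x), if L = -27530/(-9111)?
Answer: 215222332950310/9111 ≈ 2.3622e+10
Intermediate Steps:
L = 27530/9111 (L = -27530*(-1/9111) = 27530/9111 ≈ 3.0216)
x = 236700 (x = -5*(-47340) = 236700)
(49853 + 49944)*(L + x) = (49853 + 49944)*(27530/9111 + 236700) = 99797*(2156601230/9111) = 215222332950310/9111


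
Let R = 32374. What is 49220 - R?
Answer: 16846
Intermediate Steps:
49220 - R = 49220 - 1*32374 = 49220 - 32374 = 16846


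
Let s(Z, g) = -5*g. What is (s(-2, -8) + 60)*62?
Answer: 6200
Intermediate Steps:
(s(-2, -8) + 60)*62 = (-5*(-8) + 60)*62 = (40 + 60)*62 = 100*62 = 6200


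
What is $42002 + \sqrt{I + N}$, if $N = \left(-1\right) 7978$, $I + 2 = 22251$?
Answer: $42002 + \sqrt{14271} \approx 42121.0$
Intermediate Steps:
$I = 22249$ ($I = -2 + 22251 = 22249$)
$N = -7978$
$42002 + \sqrt{I + N} = 42002 + \sqrt{22249 - 7978} = 42002 + \sqrt{14271}$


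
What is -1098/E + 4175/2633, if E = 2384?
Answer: 3531083/3138536 ≈ 1.1251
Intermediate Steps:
-1098/E + 4175/2633 = -1098/2384 + 4175/2633 = -1098*1/2384 + 4175*(1/2633) = -549/1192 + 4175/2633 = 3531083/3138536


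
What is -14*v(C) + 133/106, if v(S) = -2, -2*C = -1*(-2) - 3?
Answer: 3101/106 ≈ 29.255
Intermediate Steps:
C = ½ (C = -(-1*(-2) - 3)/2 = -(2 - 3)/2 = -½*(-1) = ½ ≈ 0.50000)
-14*v(C) + 133/106 = -14*(-2) + 133/106 = 28 + 133*(1/106) = 28 + 133/106 = 3101/106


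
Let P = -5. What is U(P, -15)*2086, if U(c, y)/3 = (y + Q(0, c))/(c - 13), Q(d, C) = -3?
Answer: 6258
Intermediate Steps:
U(c, y) = 3*(-3 + y)/(-13 + c) (U(c, y) = 3*((y - 3)/(c - 13)) = 3*((-3 + y)/(-13 + c)) = 3*(-3 + y)/(-13 + c))
U(P, -15)*2086 = (3*(-3 - 15)/(-13 - 5))*2086 = (3*(-18)/(-18))*2086 = (3*(-1/18)*(-18))*2086 = 3*2086 = 6258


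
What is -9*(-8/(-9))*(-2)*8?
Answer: 128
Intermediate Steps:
-9*(-8/(-9))*(-2)*8 = -9*(-8*(-⅑))*(-2)*8 = -8*(-2)*8 = -9*(-16/9)*8 = 16*8 = 128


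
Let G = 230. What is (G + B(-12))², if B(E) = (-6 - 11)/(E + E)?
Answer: 30658369/576 ≈ 53226.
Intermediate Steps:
B(E) = -17/(2*E) (B(E) = -17*1/(2*E) = -17/(2*E))
(G + B(-12))² = (230 - 17/2/(-12))² = (230 - 17/2*(-1/12))² = (230 + 17/24)² = (5537/24)² = 30658369/576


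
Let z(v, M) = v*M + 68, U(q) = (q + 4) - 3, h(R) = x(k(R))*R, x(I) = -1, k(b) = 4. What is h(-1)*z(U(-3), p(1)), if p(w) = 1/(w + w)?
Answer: 67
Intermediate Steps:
p(w) = 1/(2*w)
h(R) = -R
U(q) = 1 + q (U(q) = (4 + q) - 3 = 1 + q)
z(v, M) = 68 + M*v (z(v, M) = M*v + 68 = 68 + M*v)
h(-1)*z(U(-3), p(1)) = (-1*(-1))*(68 + ((½)/1)*(1 - 3)) = 1*(68 + ((½)*1)*(-2)) = 1*(68 + (½)*(-2)) = 1*(68 - 1) = 1*67 = 67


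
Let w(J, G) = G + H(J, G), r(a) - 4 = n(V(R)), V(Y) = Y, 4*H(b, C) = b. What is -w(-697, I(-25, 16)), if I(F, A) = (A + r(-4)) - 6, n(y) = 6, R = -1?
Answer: 617/4 ≈ 154.25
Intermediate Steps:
H(b, C) = b/4
r(a) = 10 (r(a) = 4 + 6 = 10)
I(F, A) = 4 + A (I(F, A) = (A + 10) - 6 = (10 + A) - 6 = 4 + A)
w(J, G) = G + J/4
-w(-697, I(-25, 16)) = -((4 + 16) + (¼)*(-697)) = -(20 - 697/4) = -1*(-617/4) = 617/4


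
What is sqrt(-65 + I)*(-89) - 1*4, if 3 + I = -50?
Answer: -4 - 89*I*sqrt(118) ≈ -4.0 - 966.79*I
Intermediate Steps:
I = -53 (I = -3 - 50 = -53)
sqrt(-65 + I)*(-89) - 1*4 = sqrt(-65 - 53)*(-89) - 1*4 = sqrt(-118)*(-89) - 4 = (I*sqrt(118))*(-89) - 4 = -89*I*sqrt(118) - 4 = -4 - 89*I*sqrt(118)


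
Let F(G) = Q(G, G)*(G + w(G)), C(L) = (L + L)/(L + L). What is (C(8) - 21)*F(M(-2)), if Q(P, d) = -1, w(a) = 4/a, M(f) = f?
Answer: -80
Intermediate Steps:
C(L) = 1 (C(L) = (2*L)/((2*L)) = (2*L)*(1/(2*L)) = 1)
F(G) = -G - 4/G (F(G) = -(G + 4/G) = -G - 4/G)
(C(8) - 21)*F(M(-2)) = (1 - 21)*(-1*(-2) - 4/(-2)) = -20*(2 - 4*(-½)) = -20*(2 + 2) = -20*4 = -80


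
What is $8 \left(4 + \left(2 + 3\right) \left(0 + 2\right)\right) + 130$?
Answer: $242$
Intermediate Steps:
$8 \left(4 + \left(2 + 3\right) \left(0 + 2\right)\right) + 130 = 8 \left(4 + 5 \cdot 2\right) + 130 = 8 \left(4 + 10\right) + 130 = 8 \cdot 14 + 130 = 112 + 130 = 242$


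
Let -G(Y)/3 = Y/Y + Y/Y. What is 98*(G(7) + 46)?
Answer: 3920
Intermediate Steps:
G(Y) = -6 (G(Y) = -3*(Y/Y + Y/Y) = -3*(1 + 1) = -3*2 = -6)
98*(G(7) + 46) = 98*(-6 + 46) = 98*40 = 3920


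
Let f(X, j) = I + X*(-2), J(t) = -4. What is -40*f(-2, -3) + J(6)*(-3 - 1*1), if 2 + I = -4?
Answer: 96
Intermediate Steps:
I = -6 (I = -2 - 4 = -6)
f(X, j) = -6 - 2*X (f(X, j) = -6 + X*(-2) = -6 - 2*X)
-40*f(-2, -3) + J(6)*(-3 - 1*1) = -40*(-6 - 2*(-2)) - 4*(-3 - 1*1) = -40*(-6 + 4) - 4*(-3 - 1) = -40*(-2) - 4*(-4) = 80 + 16 = 96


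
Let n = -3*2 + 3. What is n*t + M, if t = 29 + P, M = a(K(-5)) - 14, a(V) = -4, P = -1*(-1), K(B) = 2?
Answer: -108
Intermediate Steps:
P = 1
n = -3 (n = -6 + 3 = -3)
M = -18 (M = -4 - 14 = -18)
t = 30 (t = 29 + 1 = 30)
n*t + M = -3*30 - 18 = -90 - 18 = -108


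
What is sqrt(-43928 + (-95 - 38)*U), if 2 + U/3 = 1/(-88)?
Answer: I*sqrt(83490902)/44 ≈ 207.67*I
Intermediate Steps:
U = -531/88 (U = -6 + 3/(-88) = -6 + 3*(-1/88) = -6 - 3/88 = -531/88 ≈ -6.0341)
sqrt(-43928 + (-95 - 38)*U) = sqrt(-43928 + (-95 - 38)*(-531/88)) = sqrt(-43928 - 133*(-531/88)) = sqrt(-43928 + 70623/88) = sqrt(-3795041/88) = I*sqrt(83490902)/44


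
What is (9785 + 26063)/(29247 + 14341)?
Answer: 8962/10897 ≈ 0.82243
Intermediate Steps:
(9785 + 26063)/(29247 + 14341) = 35848/43588 = 35848*(1/43588) = 8962/10897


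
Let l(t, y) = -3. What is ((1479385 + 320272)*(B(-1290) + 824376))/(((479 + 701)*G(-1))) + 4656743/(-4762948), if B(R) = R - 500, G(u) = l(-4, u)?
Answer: -1762734495838860029/4215208980 ≈ -4.1818e+8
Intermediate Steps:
G(u) = -3
B(R) = -500 + R
((1479385 + 320272)*(B(-1290) + 824376))/(((479 + 701)*G(-1))) + 4656743/(-4762948) = ((1479385 + 320272)*((-500 - 1290) + 824376))/(((479 + 701)*(-3))) + 4656743/(-4762948) = (1799657*(-1790 + 824376))/((1180*(-3))) + 4656743*(-1/4762948) = (1799657*822586)/(-3540) - 4656743/4762948 = 1480372653002*(-1/3540) - 4656743/4762948 = -740186326501/1770 - 4656743/4762948 = -1762734495838860029/4215208980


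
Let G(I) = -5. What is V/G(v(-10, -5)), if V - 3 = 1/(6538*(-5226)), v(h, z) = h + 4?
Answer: -102502763/170837940 ≈ -0.60000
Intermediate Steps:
v(h, z) = 4 + h
V = 102502763/34167588 (V = 3 + 1/(6538*(-5226)) = 3 + (1/6538)*(-1/5226) = 3 - 1/34167588 = 102502763/34167588 ≈ 3.0000)
V/G(v(-10, -5)) = (102502763/34167588)/(-5) = (102502763/34167588)*(-1/5) = -102502763/170837940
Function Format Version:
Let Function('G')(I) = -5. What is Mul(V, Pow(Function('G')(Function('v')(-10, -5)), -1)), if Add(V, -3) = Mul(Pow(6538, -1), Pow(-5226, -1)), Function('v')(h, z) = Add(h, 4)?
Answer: Rational(-102502763, 170837940) ≈ -0.60000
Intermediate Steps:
Function('v')(h, z) = Add(4, h)
V = Rational(102502763, 34167588) (V = Add(3, Mul(Pow(6538, -1), Pow(-5226, -1))) = Add(3, Mul(Rational(1, 6538), Rational(-1, 5226))) = Add(3, Rational(-1, 34167588)) = Rational(102502763, 34167588) ≈ 3.0000)
Mul(V, Pow(Function('G')(Function('v')(-10, -5)), -1)) = Mul(Rational(102502763, 34167588), Pow(-5, -1)) = Mul(Rational(102502763, 34167588), Rational(-1, 5)) = Rational(-102502763, 170837940)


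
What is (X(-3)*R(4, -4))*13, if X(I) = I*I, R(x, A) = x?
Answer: 468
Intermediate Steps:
X(I) = I²
(X(-3)*R(4, -4))*13 = ((-3)²*4)*13 = (9*4)*13 = 36*13 = 468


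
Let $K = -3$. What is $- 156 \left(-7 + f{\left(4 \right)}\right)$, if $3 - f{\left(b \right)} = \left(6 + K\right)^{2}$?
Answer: $2028$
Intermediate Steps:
$f{\left(b \right)} = -6$ ($f{\left(b \right)} = 3 - \left(6 - 3\right)^{2} = 3 - 3^{2} = 3 - 9 = -6$)
$- 156 \left(-7 + f{\left(4 \right)}\right) = - 156 \left(-7 - 6\right) = \left(-156\right) \left(-13\right) = 2028$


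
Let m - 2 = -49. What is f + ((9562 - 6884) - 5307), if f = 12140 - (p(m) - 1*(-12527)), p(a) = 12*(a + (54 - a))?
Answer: -3664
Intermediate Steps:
m = -47 (m = 2 - 49 = -47)
p(a) = 648 (p(a) = 12*54 = 648)
f = -1035 (f = 12140 - (648 - 1*(-12527)) = 12140 - (648 + 12527) = 12140 - 1*13175 = 12140 - 13175 = -1035)
f + ((9562 - 6884) - 5307) = -1035 + ((9562 - 6884) - 5307) = -1035 + (2678 - 5307) = -1035 - 2629 = -3664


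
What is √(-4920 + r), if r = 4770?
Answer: 5*I*√6 ≈ 12.247*I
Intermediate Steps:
√(-4920 + r) = √(-4920 + 4770) = √(-150) = 5*I*√6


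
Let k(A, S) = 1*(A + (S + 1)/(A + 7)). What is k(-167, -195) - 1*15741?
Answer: -1272543/80 ≈ -15907.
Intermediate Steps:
k(A, S) = A + (1 + S)/(7 + A) (k(A, S) = 1*(A + (1 + S)/(7 + A)) = A + (1 + S)/(7 + A))
k(-167, -195) - 1*15741 = (1 - 195 + (-167)**2 + 7*(-167))/(7 - 167) - 1*15741 = (1 - 195 + 27889 - 1169)/(-160) - 15741 = -1/160*26526 - 15741 = -13263/80 - 15741 = -1272543/80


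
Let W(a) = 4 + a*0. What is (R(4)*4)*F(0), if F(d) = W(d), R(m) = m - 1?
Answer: 48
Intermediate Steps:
W(a) = 4 (W(a) = 4 + 0 = 4)
R(m) = -1 + m
F(d) = 4
(R(4)*4)*F(0) = ((-1 + 4)*4)*4 = (3*4)*4 = 12*4 = 48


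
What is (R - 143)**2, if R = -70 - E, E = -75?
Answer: 19044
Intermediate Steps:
R = 5 (R = -70 - 1*(-75) = -70 + 75 = 5)
(R - 143)**2 = (5 - 143)**2 = (-138)**2 = 19044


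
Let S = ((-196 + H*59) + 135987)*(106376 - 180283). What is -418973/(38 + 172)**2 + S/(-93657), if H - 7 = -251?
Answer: 131874441977413/1376757900 ≈ 95786.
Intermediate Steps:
H = -244 (H = 7 - 251 = -244)
S = -8971940265 (S = ((-196 - 244*59) + 135987)*(106376 - 180283) = ((-196 - 14396) + 135987)*(-73907) = (-14592 + 135987)*(-73907) = 121395*(-73907) = -8971940265)
-418973/(38 + 172)**2 + S/(-93657) = -418973/(38 + 172)**2 - 8971940265/(-93657) = -418973/(210**2) - 8971940265*(-1/93657) = -418973/44100 + 2990646755/31219 = 131874441977413/1376757900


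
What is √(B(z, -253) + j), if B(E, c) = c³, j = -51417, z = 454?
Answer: I*√16245694 ≈ 4030.6*I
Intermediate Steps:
√(B(z, -253) + j) = √((-253)³ - 51417) = √(-16194277 - 51417) = √(-16245694) = I*√16245694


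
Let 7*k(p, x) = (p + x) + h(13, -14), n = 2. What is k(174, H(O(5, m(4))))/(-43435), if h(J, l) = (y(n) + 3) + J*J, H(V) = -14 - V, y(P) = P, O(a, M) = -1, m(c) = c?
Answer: -67/60809 ≈ -0.0011018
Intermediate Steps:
h(J, l) = 5 + J² (h(J, l) = (2 + 3) + J*J = 5 + J²)
k(p, x) = 174/7 + p/7 + x/7 (k(p, x) = ((p + x) + (5 + 13²))/7 = ((p + x) + (5 + 169))/7 = ((p + x) + 174)/7 = (174 + p + x)/7 = 174/7 + p/7 + x/7)
k(174, H(O(5, m(4))))/(-43435) = (174/7 + (⅐)*174 + (-14 - 1*(-1))/7)/(-43435) = (174/7 + 174/7 + (-14 + 1)/7)*(-1/43435) = (174/7 + 174/7 + (⅐)*(-13))*(-1/43435) = (174/7 + 174/7 - 13/7)*(-1/43435) = (335/7)*(-1/43435) = -67/60809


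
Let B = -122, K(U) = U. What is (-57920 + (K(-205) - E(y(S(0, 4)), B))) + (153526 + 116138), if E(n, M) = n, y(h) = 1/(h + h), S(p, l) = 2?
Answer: 846155/4 ≈ 2.1154e+5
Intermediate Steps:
y(h) = 1/(2*h)
(-57920 + (K(-205) - E(y(S(0, 4)), B))) + (153526 + 116138) = (-57920 + (-205 - 1/(2*2))) + (153526 + 116138) = (-57920 + (-205 - 1/(2*2))) + 269664 = (-57920 + (-205 - 1*¼)) + 269664 = (-57920 + (-205 - ¼)) + 269664 = (-57920 - 821/4) + 269664 = -232501/4 + 269664 = 846155/4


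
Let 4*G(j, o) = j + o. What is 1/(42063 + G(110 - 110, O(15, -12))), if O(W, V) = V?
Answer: 1/42060 ≈ 2.3776e-5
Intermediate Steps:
G(j, o) = j/4 + o/4 (G(j, o) = (j + o)/4 = j/4 + o/4)
1/(42063 + G(110 - 110, O(15, -12))) = 1/(42063 + ((110 - 110)/4 + (¼)*(-12))) = 1/(42063 + ((¼)*0 - 3)) = 1/(42063 + (0 - 3)) = 1/(42063 - 3) = 1/42060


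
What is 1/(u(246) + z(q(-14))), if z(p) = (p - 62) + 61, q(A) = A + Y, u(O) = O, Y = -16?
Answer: 1/215 ≈ 0.0046512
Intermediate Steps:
q(A) = -16 + A (q(A) = A - 16 = -16 + A)
z(p) = -1 + p (z(p) = (-62 + p) + 61 = -1 + p)
1/(u(246) + z(q(-14))) = 1/(246 + (-1 + (-16 - 14))) = 1/(246 + (-1 - 30)) = 1/(246 - 31) = 1/215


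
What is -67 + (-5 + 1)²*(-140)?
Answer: -2307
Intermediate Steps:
-67 + (-5 + 1)²*(-140) = -67 + (-4)²*(-140) = -67 + 16*(-140) = -67 - 2240 = -2307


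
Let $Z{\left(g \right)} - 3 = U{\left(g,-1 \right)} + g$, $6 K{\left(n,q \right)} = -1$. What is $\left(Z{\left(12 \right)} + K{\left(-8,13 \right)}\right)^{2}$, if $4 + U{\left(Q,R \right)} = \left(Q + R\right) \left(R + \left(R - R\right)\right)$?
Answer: $\frac{1}{36} \approx 0.027778$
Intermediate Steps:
$K{\left(n,q \right)} = - \frac{1}{6}$ ($K{\left(n,q \right)} = \frac{1}{6} \left(-1\right) = - \frac{1}{6}$)
$U{\left(Q,R \right)} = -4 + R \left(Q + R\right)$ ($U{\left(Q,R \right)} = -4 + \left(Q + R\right) \left(R + \left(R - R\right)\right) = -4 + \left(Q + R\right) \left(R + 0\right) = -4 + \left(Q + R\right) R = -4 + R \left(Q + R\right)$)
$Z{\left(g \right)} = 0$ ($Z{\left(g \right)} = 3 + \left(\left(-4 + \left(-1\right)^{2} + g \left(-1\right)\right) + g\right) = 3 + \left(\left(-4 + 1 - g\right) + g\right) = 3 + \left(\left(-3 - g\right) + g\right) = 3 - 3 = 0$)
$\left(Z{\left(12 \right)} + K{\left(-8,13 \right)}\right)^{2} = \left(0 - \frac{1}{6}\right)^{2} = \left(- \frac{1}{6}\right)^{2} = \frac{1}{36}$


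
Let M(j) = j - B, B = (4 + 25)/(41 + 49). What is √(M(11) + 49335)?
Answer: √44411110/30 ≈ 222.14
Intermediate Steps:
B = 29/90 ≈ 0.32222
M(j) = -29/90 + j (M(j) = j - 1*29/90 = j - 29/90 = -29/90 + j)
√(M(11) + 49335) = √((-29/90 + 11) + 49335) = √(961/90 + 49335) = √(4441111/90) = √44411110/30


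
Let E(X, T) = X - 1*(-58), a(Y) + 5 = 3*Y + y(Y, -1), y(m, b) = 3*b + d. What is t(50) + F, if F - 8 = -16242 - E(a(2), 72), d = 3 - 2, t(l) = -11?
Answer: -16302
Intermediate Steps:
d = 1
y(m, b) = 1 + 3*b (y(m, b) = 3*b + 1 = 1 + 3*b)
a(Y) = -7 + 3*Y (a(Y) = -5 + (3*Y + (1 + 3*(-1))) = -5 + (3*Y + (1 - 3)) = -5 + (3*Y - 2) = -5 + (-2 + 3*Y) = -7 + 3*Y)
E(X, T) = 58 + X (E(X, T) = X + 58 = 58 + X)
F = -16291 (F = 8 + (-16242 - (58 + (-7 + 3*2))) = 8 + (-16242 - (58 + (-7 + 6))) = 8 + (-16242 - (58 - 1)) = 8 + (-16242 - 1*57) = 8 + (-16242 - 57) = 8 - 16299 = -16291)
t(50) + F = -11 - 16291 = -16302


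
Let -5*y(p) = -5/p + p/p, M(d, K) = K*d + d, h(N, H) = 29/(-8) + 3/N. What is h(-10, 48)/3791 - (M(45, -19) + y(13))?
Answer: 1597009783/1971320 ≈ 810.12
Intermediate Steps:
h(N, H) = -29/8 + 3/N (h(N, H) = 29*(-1/8) + 3/N = -29/8 + 3/N)
M(d, K) = d + K*d
y(p) = -1/5 + 1/p (y(p) = -(-5/p + p/p)/5 = -(-5/p + 1)/5 = -(1 - 5/p)/5 = -1/5 + 1/p)
h(-10, 48)/3791 - (M(45, -19) + y(13)) = (-29/8 + 3/(-10))/3791 - (45*(1 - 19) + (1/5)*(5 - 1*13)/13) = (-29/8 + 3*(-1/10))*(1/3791) - (45*(-18) + (1/5)*(1/13)*(5 - 13)) = (-29/8 - 3/10)*(1/3791) - (-810 + (1/5)*(1/13)*(-8)) = -157/40*1/3791 - (-810 - 8/65) = -157/151640 - 1*(-52658/65) = -157/151640 + 52658/65 = 1597009783/1971320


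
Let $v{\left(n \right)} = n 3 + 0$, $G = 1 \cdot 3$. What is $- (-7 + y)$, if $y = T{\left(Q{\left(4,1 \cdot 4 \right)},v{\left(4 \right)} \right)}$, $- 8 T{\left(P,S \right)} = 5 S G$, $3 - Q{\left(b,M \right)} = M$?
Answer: $\frac{59}{2} \approx 29.5$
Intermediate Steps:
$Q{\left(b,M \right)} = 3 - M$
$G = 3$
$v{\left(n \right)} = 3 n$ ($v{\left(n \right)} = 3 n + 0 = 3 n$)
$T{\left(P,S \right)} = - \frac{15 S}{8}$ ($T{\left(P,S \right)} = - \frac{5 S 3}{8} = - \frac{15 S}{8}$)
$y = - \frac{45}{2}$ ($y = - \frac{15 \cdot 3 \cdot 4}{8} = \left(- \frac{15}{8}\right) 12 = - \frac{45}{2} \approx -22.5$)
$- (-7 + y) = - (-7 - \frac{45}{2}) = \left(-1\right) \left(- \frac{59}{2}\right) = \frac{59}{2}$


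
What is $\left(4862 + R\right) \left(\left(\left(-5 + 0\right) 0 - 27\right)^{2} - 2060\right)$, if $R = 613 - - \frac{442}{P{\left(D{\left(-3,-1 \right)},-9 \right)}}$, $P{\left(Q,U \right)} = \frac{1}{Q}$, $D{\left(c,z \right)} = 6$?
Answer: $-10817037$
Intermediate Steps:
$R = 3265$ ($R = 613 - - \frac{442}{\frac{1}{6}} = 613 - - 442 \frac{1}{\frac{1}{6}} = 613 - \left(-442\right) 6 = 613 - -2652 = 613 + 2652 = 3265$)
$\left(4862 + R\right) \left(\left(\left(-5 + 0\right) 0 - 27\right)^{2} - 2060\right) = \left(4862 + 3265\right) \left(\left(\left(-5 + 0\right) 0 - 27\right)^{2} - 2060\right) = 8127 \left(\left(\left(-5\right) 0 - 27\right)^{2} - 2060\right) = 8127 \left(\left(0 - 27\right)^{2} - 2060\right) = 8127 \left(\left(-27\right)^{2} - 2060\right) = 8127 \left(729 - 2060\right) = 8127 \left(-1331\right) = -10817037$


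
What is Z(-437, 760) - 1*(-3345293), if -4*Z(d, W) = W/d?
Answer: 76941749/23 ≈ 3.3453e+6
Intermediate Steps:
Z(d, W) = -W/(4*d)
Z(-437, 760) - 1*(-3345293) = -¼*760/(-437) - 1*(-3345293) = -¼*760*(-1/437) + 3345293 = 10/23 + 3345293 = 76941749/23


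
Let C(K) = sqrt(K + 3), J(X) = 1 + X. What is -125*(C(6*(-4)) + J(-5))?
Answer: 500 - 125*I*sqrt(21) ≈ 500.0 - 572.82*I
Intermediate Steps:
C(K) = sqrt(3 + K)
-125*(C(6*(-4)) + J(-5)) = -125*(sqrt(3 + 6*(-4)) + (1 - 5)) = -125*(sqrt(3 - 24) - 4) = -125*(sqrt(-21) - 4) = -125*(I*sqrt(21) - 4) = -125*(-4 + I*sqrt(21)) = 500 - 125*I*sqrt(21)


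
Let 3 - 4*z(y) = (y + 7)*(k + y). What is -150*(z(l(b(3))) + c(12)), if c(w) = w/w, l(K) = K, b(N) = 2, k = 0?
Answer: 825/2 ≈ 412.50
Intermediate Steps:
c(w) = 1
z(y) = ¾ - y*(7 + y)/4 (z(y) = ¾ - (y + 7)*(0 + y)/4 = ¾ - (7 + y)*y/4 = ¾ - y*(7 + y)/4)
-150*(z(l(b(3))) + c(12)) = -150*((¾ - 7/4*2 - ¼*2²) + 1) = -150*((¾ - 7/2 - ¼*4) + 1) = -150*((¾ - 7/2 - 1) + 1) = -150*(-15/4 + 1) = -150*(-11/4) = 825/2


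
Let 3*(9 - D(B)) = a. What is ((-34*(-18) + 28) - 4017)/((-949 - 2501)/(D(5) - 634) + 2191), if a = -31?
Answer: -3113594/2025277 ≈ -1.5374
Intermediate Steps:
D(B) = 58/3 (D(B) = 9 - ⅓*(-31) = 9 + 31/3 = 58/3)
((-34*(-18) + 28) - 4017)/((-949 - 2501)/(D(5) - 634) + 2191) = ((-34*(-18) + 28) - 4017)/((-949 - 2501)/(58/3 - 634) + 2191) = ((612 + 28) - 4017)/(-3450/(-1844/3) + 2191) = (640 - 4017)/(-3450*(-3/1844) + 2191) = -3377/(5175/922 + 2191) = -3377/2025277/922 = -3377*922/2025277 = -3113594/2025277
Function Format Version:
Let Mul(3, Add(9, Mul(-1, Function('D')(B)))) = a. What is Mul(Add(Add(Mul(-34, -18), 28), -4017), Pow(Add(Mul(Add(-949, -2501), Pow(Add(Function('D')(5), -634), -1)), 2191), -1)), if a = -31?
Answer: Rational(-3113594, 2025277) ≈ -1.5374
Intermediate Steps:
Function('D')(B) = Rational(58, 3) (Function('D')(B) = Add(9, Mul(Rational(-1, 3), -31)) = Add(9, Rational(31, 3)) = Rational(58, 3))
Mul(Add(Add(Mul(-34, -18), 28), -4017), Pow(Add(Mul(Add(-949, -2501), Pow(Add(Function('D')(5), -634), -1)), 2191), -1)) = Mul(Add(Add(Mul(-34, -18), 28), -4017), Pow(Add(Mul(Add(-949, -2501), Pow(Add(Rational(58, 3), -634), -1)), 2191), -1)) = Mul(Add(Add(612, 28), -4017), Pow(Add(Mul(-3450, Pow(Rational(-1844, 3), -1)), 2191), -1)) = Mul(Add(640, -4017), Pow(Add(Mul(-3450, Rational(-3, 1844)), 2191), -1)) = Mul(-3377, Pow(Add(Rational(5175, 922), 2191), -1)) = Mul(-3377, Pow(Rational(2025277, 922), -1)) = Mul(-3377, Rational(922, 2025277)) = Rational(-3113594, 2025277)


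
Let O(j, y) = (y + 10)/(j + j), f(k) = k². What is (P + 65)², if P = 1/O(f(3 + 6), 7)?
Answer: 1605289/289 ≈ 5554.6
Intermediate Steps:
O(j, y) = (10 + y)/(2*j) (O(j, y) = (10 + y)/((2*j)) = (10 + y)*(1/(2*j)) = (10 + y)/(2*j))
P = 162/17 (P = 1/((10 + 7)/(2*((3 + 6)²))) = 1/((½)*17/9²) = 1/((½)*17/81) = 1/((½)*(1/81)*17) = 1/(17/162) = 162/17 ≈ 9.5294)
(P + 65)² = (162/17 + 65)² = (1267/17)² = 1605289/289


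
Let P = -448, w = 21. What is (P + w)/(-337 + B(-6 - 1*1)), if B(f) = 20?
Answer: 427/317 ≈ 1.3470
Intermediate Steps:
(P + w)/(-337 + B(-6 - 1*1)) = (-448 + 21)/(-337 + 20) = -427/(-317) = -427*(-1/317) = 427/317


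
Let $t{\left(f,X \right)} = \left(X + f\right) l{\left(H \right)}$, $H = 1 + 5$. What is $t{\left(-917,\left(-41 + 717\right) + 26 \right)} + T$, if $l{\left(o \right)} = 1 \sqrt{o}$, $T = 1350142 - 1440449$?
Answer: $-90307 - 215 \sqrt{6} \approx -90834.0$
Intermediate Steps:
$H = 6$
$T = -90307$ ($T = 1350142 - 1440449 = -90307$)
$l{\left(o \right)} = \sqrt{o}$
$t{\left(f,X \right)} = \sqrt{6} \left(X + f\right)$ ($t{\left(f,X \right)} = \left(X + f\right) \sqrt{6} = \sqrt{6} \left(X + f\right)$)
$t{\left(-917,\left(-41 + 717\right) + 26 \right)} + T = \sqrt{6} \left(\left(\left(-41 + 717\right) + 26\right) - 917\right) - 90307 = \sqrt{6} \left(\left(676 + 26\right) - 917\right) - 90307 = \sqrt{6} \left(702 - 917\right) - 90307 = \sqrt{6} \left(-215\right) - 90307 = - 215 \sqrt{6} - 90307 = -90307 - 215 \sqrt{6}$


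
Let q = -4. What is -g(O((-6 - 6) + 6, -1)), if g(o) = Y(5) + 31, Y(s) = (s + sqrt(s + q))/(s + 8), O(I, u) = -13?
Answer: -409/13 ≈ -31.462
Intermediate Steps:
Y(s) = (s + sqrt(-4 + s))/(8 + s) (Y(s) = (s + sqrt(s - 4))/(s + 8) = (s + sqrt(-4 + s))/(8 + s))
g(o) = 409/13 (g(o) = (5 + sqrt(-4 + 5))/(8 + 5) + 31 = (5 + sqrt(1))/13 + 31 = (5 + 1)/13 + 31 = (1/13)*6 + 31 = 6/13 + 31 = 409/13)
-g(O((-6 - 6) + 6, -1)) = -1*409/13 = -409/13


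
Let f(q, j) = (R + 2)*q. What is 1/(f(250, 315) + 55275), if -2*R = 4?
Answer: 1/55275 ≈ 1.8091e-5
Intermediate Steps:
R = -2 (R = -½*4 = -2)
f(q, j) = 0 (f(q, j) = (-2 + 2)*q = 0*q = 0)
1/(f(250, 315) + 55275) = 1/(0 + 55275) = 1/55275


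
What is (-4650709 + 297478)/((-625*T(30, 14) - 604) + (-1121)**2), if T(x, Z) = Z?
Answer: -4353231/1247287 ≈ -3.4902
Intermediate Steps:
(-4650709 + 297478)/((-625*T(30, 14) - 604) + (-1121)**2) = (-4650709 + 297478)/((-625*14 - 604) + (-1121)**2) = -4353231/((-8750 - 604) + 1256641) = -4353231/(-9354 + 1256641) = -4353231/1247287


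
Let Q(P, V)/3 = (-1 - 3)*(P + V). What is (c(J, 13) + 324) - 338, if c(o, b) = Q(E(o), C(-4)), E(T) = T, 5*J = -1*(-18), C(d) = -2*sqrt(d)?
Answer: -286/5 + 48*I ≈ -57.2 + 48.0*I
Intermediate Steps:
J = 18/5 (J = (-1*(-18))/5 = (1/5)*18 = 18/5 ≈ 3.6000)
Q(P, V) = -12*P - 12*V (Q(P, V) = 3*((-1 - 3)*(P + V)) = 3*(-4*(P + V)) = 3*(-4*P - 4*V) = -12*P - 12*V)
c(o, b) = -12*o + 48*I (c(o, b) = -12*o - (-24)*sqrt(-4) = -12*o - (-24)*2*I = -12*o - (-48)*I = -12*o + 48*I)
(c(J, 13) + 324) - 338 = ((-12*18/5 + 48*I) + 324) - 338 = ((-216/5 + 48*I) + 324) - 338 = (1404/5 + 48*I) - 338 = -286/5 + 48*I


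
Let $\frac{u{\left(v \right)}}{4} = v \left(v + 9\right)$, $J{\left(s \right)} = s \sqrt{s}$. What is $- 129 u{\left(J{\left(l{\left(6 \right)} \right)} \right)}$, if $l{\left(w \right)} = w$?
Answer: $-111456 - 27864 \sqrt{6} \approx -1.7971 \cdot 10^{5}$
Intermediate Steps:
$J{\left(s \right)} = s^{\frac{3}{2}}$
$u{\left(v \right)} = 4 v \left(9 + v\right)$ ($u{\left(v \right)} = 4 v \left(v + 9\right) = 4 v \left(9 + v\right)$)
$- 129 u{\left(J{\left(l{\left(6 \right)} \right)} \right)} = - 129 \cdot 4 \cdot 6^{\frac{3}{2}} \left(9 + 6^{\frac{3}{2}}\right) = - 129 \cdot 4 \cdot 6 \sqrt{6} \left(9 + 6 \sqrt{6}\right) = - 129 \cdot 24 \sqrt{6} \left(9 + 6 \sqrt{6}\right) = - 3096 \sqrt{6} \left(9 + 6 \sqrt{6}\right)$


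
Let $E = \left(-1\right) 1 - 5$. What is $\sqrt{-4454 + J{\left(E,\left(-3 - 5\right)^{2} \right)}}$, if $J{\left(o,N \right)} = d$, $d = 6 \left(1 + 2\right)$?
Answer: $2 i \sqrt{1109} \approx 66.603 i$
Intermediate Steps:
$E = -6$ ($E = -1 - 5 = -6$)
$d = 18$ ($d = 6 \cdot 3 = 18$)
$J{\left(o,N \right)} = 18$
$\sqrt{-4454 + J{\left(E,\left(-3 - 5\right)^{2} \right)}} = \sqrt{-4454 + 18} = \sqrt{-4436} = 2 i \sqrt{1109}$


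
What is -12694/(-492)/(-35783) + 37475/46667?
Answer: 29961992191/37344706746 ≈ 0.80231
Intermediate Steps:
-12694/(-492)/(-35783) + 37475/46667 = -12694*(-1/492)*(-1/35783) + 37475*(1/46667) = (6347/246)*(-1/35783) + 37475/46667 = -577/800238 + 37475/46667 = 29961992191/37344706746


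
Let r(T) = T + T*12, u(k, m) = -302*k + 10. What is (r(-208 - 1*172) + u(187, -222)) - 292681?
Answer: -354085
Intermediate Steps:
u(k, m) = 10 - 302*k
r(T) = 13*T (r(T) = T + 12*T = 13*T)
(r(-208 - 1*172) + u(187, -222)) - 292681 = (13*(-208 - 1*172) + (10 - 302*187)) - 292681 = (13*(-208 - 172) + (10 - 56474)) - 292681 = (13*(-380) - 56464) - 292681 = (-4940 - 56464) - 292681 = -61404 - 292681 = -354085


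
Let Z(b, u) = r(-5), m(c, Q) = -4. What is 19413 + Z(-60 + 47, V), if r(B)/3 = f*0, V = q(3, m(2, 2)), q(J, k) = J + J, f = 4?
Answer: 19413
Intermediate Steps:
q(J, k) = 2*J
V = 6 (V = 2*3 = 6)
r(B) = 0 (r(B) = 3*(4*0) = 3*0 = 0)
Z(b, u) = 0
19413 + Z(-60 + 47, V) = 19413 + 0 = 19413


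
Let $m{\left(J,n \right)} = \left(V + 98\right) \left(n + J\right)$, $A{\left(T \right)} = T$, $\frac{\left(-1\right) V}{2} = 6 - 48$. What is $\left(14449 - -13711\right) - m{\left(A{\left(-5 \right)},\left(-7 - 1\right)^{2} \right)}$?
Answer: $17422$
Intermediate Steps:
$V = 84$ ($V = - 2 \left(6 - 48\right) = \left(-2\right) \left(-42\right) = 84$)
$m{\left(J,n \right)} = 182 J + 182 n$ ($m{\left(J,n \right)} = \left(84 + 98\right) \left(n + J\right) = 182 \left(J + n\right) = 182 J + 182 n$)
$\left(14449 - -13711\right) - m{\left(A{\left(-5 \right)},\left(-7 - 1\right)^{2} \right)} = \left(14449 - -13711\right) - \left(182 \left(-5\right) + 182 \left(-7 - 1\right)^{2}\right) = \left(14449 + 13711\right) - \left(-910 + 182 \left(-8\right)^{2}\right) = 28160 - \left(-910 + 182 \cdot 64\right) = 28160 - \left(-910 + 11648\right) = 28160 - 10738 = 17422$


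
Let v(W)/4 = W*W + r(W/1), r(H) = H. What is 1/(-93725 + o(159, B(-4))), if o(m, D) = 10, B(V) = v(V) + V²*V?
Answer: -1/93715 ≈ -1.0671e-5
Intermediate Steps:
v(W) = 4*W + 4*W² (v(W) = 4*(W*W + W/1) = 4*(W² + W*1) = 4*(W² + W) = 4*(W + W²) = 4*W + 4*W²)
B(V) = V³ + 4*V*(1 + V) (B(V) = 4*V*(1 + V) + V²*V = 4*V*(1 + V) + V³ = V³ + 4*V*(1 + V))
1/(-93725 + o(159, B(-4))) = 1/(-93725 + 10) = 1/(-93715) = -1/93715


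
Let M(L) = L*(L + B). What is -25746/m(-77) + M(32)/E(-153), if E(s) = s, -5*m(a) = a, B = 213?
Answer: -2899910/1683 ≈ -1723.1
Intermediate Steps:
m(a) = -a/5
M(L) = L*(213 + L) (M(L) = L*(L + 213) = L*(213 + L))
-25746/m(-77) + M(32)/E(-153) = -25746/((-⅕*(-77))) + (32*(213 + 32))/(-153) = -25746/77/5 + (32*245)*(-1/153) = -25746*5/77 + 7840*(-1/153) = -18390/11 - 7840/153 = -2899910/1683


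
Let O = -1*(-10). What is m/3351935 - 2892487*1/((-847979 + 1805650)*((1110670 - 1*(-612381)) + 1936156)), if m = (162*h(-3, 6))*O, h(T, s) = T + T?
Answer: -524179247659249/180711398190630703 ≈ -0.0029006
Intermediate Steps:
h(T, s) = 2*T
O = 10
m = -9720 (m = (162*(2*(-3)))*10 = (162*(-6))*10 = -972*10 = -9720)
m/3351935 - 2892487*1/((-847979 + 1805650)*((1110670 - 1*(-612381)) + 1936156)) = -9720/3351935 - 2892487*1/((-847979 + 1805650)*((1110670 - 1*(-612381)) + 1936156)) = -9720*1/3351935 - 2892487*1/(957671*((1110670 + 612381) + 1936156)) = -1944/670387 - 2892487*1/(957671*(1723051 + 1936156)) = -1944/670387 - 2892487/(3659207*957671) = -1944/670387 - 2892487/3504316426897 = -1944/670387 - 2892487*1/3504316426897 = -1944/670387 - 222499/269562802069 = -524179247659249/180711398190630703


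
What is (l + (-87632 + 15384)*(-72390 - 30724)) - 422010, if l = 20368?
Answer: 7449378630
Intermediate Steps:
(l + (-87632 + 15384)*(-72390 - 30724)) - 422010 = (20368 + (-87632 + 15384)*(-72390 - 30724)) - 422010 = (20368 - 72248*(-103114)) - 422010 = (20368 + 7449780272) - 422010 = 7449800640 - 422010 = 7449378630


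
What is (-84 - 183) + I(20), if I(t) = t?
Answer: -247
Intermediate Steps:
(-84 - 183) + I(20) = (-84 - 183) + 20 = -267 + 20 = -247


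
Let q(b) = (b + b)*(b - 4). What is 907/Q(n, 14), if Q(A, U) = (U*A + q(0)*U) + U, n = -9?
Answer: -907/112 ≈ -8.0982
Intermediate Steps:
q(b) = 2*b*(-4 + b) (q(b) = (2*b)*(-4 + b) = 2*b*(-4 + b))
Q(A, U) = U + A*U (Q(A, U) = (U*A + (2*0*(-4 + 0))*U) + U = (A*U + (2*0*(-4))*U) + U = (A*U + 0*U) + U = (A*U + 0) + U = A*U + U = U + A*U)
907/Q(n, 14) = 907/((14*(1 - 9))) = 907/((14*(-8))) = 907/(-112) = 907*(-1/112) = -907/112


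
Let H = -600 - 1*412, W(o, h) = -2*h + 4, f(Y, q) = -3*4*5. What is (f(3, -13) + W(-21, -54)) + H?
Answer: -960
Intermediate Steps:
f(Y, q) = -60 (f(Y, q) = -12*5 = -60)
W(o, h) = 4 - 2*h
H = -1012 (H = -600 - 412 = -1012)
(f(3, -13) + W(-21, -54)) + H = (-60 + (4 - 2*(-54))) - 1012 = (-60 + (4 + 108)) - 1012 = (-60 + 112) - 1012 = 52 - 1012 = -960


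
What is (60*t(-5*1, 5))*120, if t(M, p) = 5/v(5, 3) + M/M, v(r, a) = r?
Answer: 14400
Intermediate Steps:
t(M, p) = 2 (t(M, p) = 5/5 + M/M = 5*(1/5) + 1 = 1 + 1 = 2)
(60*t(-5*1, 5))*120 = (60*2)*120 = 120*120 = 14400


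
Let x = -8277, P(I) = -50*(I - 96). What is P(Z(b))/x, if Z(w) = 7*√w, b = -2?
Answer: -1600/2759 + 350*I*√2/8277 ≈ -0.57992 + 0.059801*I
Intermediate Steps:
P(I) = 4800 - 50*I (P(I) = -50*(-96 + I) = 4800 - 50*I)
P(Z(b))/x = (4800 - 350*√(-2))/(-8277) = (4800 - 350*I*√2)*(-1/8277) = -1600/2759 + 350*I*√2/8277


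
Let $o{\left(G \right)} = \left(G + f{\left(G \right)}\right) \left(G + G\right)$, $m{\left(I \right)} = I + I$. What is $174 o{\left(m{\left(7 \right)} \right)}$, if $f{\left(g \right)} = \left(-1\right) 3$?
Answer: $53592$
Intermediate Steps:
$m{\left(I \right)} = 2 I$
$f{\left(g \right)} = -3$
$o{\left(G \right)} = 2 G \left(-3 + G\right)$ ($o{\left(G \right)} = \left(G - 3\right) \left(G + G\right) = \left(-3 + G\right) 2 G = 2 G \left(-3 + G\right)$)
$174 o{\left(m{\left(7 \right)} \right)} = 174 \cdot 2 \cdot 2 \cdot 7 \left(-3 + 2 \cdot 7\right) = 174 \cdot 2 \cdot 14 \left(-3 + 14\right) = 174 \cdot 2 \cdot 14 \cdot 11 = 174 \cdot 308 = 53592$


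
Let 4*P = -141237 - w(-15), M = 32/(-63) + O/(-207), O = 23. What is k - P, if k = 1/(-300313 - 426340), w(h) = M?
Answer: 538806659602/15259713 ≈ 35309.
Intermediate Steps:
M = -13/21 (M = 32/(-63) + 23/(-207) = 32*(-1/63) + 23*(-1/207) = -32/63 - ⅑ = -13/21 ≈ -0.61905)
w(h) = -13/21
k = -1/726653 (k = 1/(-726653) = -1/726653 ≈ -1.3762e-6)
P = -741491/21 (P = (-141237 - 1*(-13/21))/4 = (-141237 + 13/21)/4 = (¼)*(-2965964/21) = -741491/21 ≈ -35309.)
k - P = -1/726653 - 1*(-741491/21) = -1/726653 + 741491/21 = 538806659602/15259713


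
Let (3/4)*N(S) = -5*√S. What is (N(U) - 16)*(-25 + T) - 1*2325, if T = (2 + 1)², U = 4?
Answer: -5567/3 ≈ -1855.7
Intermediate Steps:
N(S) = -20*√S/3 (N(S) = 4*(-5*√S)/3 = -20*√S/3)
T = 9 (T = 3² = 9)
(N(U) - 16)*(-25 + T) - 1*2325 = (-20*√4/3 - 16)*(-25 + 9) - 1*2325 = (-20/3*2 - 16)*(-16) - 2325 = (-40/3 - 16)*(-16) - 2325 = -88/3*(-16) - 2325 = 1408/3 - 2325 = -5567/3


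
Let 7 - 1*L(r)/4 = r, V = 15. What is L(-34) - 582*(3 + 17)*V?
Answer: -174436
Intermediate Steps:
L(r) = 28 - 4*r
L(-34) - 582*(3 + 17)*V = (28 - 4*(-34)) - 582*(3 + 17)*15 = (28 + 136) - 11640*15 = 164 - 582*300 = 164 - 174600 = -174436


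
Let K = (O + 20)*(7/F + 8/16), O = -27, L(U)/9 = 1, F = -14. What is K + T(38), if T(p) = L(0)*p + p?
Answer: 380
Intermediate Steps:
L(U) = 9 (L(U) = 9*1 = 9)
K = 0 (K = (-27 + 20)*(7/(-14) + 8/16) = -7*(7*(-1/14) + 8*(1/16)) = -7*(-½ + ½) = -7*0 = 0)
T(p) = 10*p (T(p) = 9*p + p = 10*p)
K + T(38) = 0 + 10*38 = 0 + 380 = 380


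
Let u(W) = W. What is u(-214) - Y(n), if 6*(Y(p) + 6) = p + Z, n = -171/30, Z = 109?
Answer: -13513/60 ≈ -225.22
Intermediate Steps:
n = -57/10 (n = -171*1/30 = -57/10 ≈ -5.7000)
Y(p) = 73/6 + p/6 (Y(p) = -6 + (p + 109)/6 = -6 + (109 + p)/6 = -6 + (109/6 + p/6) = 73/6 + p/6)
u(-214) - Y(n) = -214 - (73/6 + (1/6)*(-57/10)) = -214 - (73/6 - 19/20) = -214 - 1*673/60 = -214 - 673/60 = -13513/60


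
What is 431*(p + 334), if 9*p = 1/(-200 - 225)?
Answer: 550623619/3825 ≈ 1.4395e+5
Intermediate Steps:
p = -1/3825 (p = 1/(9*(-200 - 225)) = (1/9)/(-425) = (1/9)*(-1/425) = -1/3825 ≈ -0.00026144)
431*(p + 334) = 431*(-1/3825 + 334) = 431*(1277549/3825) = 550623619/3825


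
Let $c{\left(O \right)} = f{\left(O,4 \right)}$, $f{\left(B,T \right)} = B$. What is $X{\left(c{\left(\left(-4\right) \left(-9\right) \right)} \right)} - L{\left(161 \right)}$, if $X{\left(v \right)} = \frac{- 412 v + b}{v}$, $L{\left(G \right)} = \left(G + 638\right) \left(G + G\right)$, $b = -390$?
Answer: $- \frac{1546205}{6} \approx -2.577 \cdot 10^{5}$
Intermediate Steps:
$c{\left(O \right)} = O$
$L{\left(G \right)} = 2 G \left(638 + G\right)$ ($L{\left(G \right)} = \left(638 + G\right) 2 G = 2 G \left(638 + G\right)$)
$X{\left(v \right)} = \frac{-390 - 412 v}{v}$ ($X{\left(v \right)} = \frac{- 412 v - 390}{v} = \frac{-390 - 412 v}{v}$)
$X{\left(c{\left(\left(-4\right) \left(-9\right) \right)} \right)} - L{\left(161 \right)} = \left(-412 - \frac{390}{\left(-4\right) \left(-9\right)}\right) - 2 \cdot 161 \left(638 + 161\right) = \left(-412 - \frac{390}{36}\right) - 2 \cdot 161 \cdot 799 = \left(-412 - \frac{65}{6}\right) - 257278 = - \frac{2537}{6} - 257278 = - \frac{1546205}{6}$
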